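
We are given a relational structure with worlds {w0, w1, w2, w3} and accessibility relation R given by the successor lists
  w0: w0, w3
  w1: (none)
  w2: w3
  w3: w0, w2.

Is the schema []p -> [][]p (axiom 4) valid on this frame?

Axiom 4 corresponds to the accessibility relation being transitive.
Transitive: no — w0 R w3 and w3 R w2, but not w0 R w2.

No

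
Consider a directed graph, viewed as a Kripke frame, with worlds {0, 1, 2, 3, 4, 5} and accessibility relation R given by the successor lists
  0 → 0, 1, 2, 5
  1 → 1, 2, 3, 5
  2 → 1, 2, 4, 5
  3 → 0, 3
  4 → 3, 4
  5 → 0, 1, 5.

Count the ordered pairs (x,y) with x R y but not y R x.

7

Enumerating: (0,1), (0,2), (1,3), (2,4), (2,5), (3,0), (4,3).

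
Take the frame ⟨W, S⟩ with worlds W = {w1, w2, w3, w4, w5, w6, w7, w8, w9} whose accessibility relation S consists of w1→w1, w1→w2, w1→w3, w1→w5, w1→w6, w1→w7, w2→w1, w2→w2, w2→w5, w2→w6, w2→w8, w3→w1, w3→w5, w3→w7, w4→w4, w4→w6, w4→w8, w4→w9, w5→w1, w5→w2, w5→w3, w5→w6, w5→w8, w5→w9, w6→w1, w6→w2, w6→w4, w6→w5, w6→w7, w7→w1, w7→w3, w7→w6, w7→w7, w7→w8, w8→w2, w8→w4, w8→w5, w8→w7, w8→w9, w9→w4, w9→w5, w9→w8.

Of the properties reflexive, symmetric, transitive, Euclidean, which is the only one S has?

Reflexive: no — w3 is not related to itself.
Symmetric: yes — every pair in S has its reverse in S.
Transitive: no — w1 S w2 and w2 S w8, but not w1 S w8.
Euclidean: no — w1 S w2 and w1 S w3, but not w2 S w3.
Only symmetric holds.

symmetric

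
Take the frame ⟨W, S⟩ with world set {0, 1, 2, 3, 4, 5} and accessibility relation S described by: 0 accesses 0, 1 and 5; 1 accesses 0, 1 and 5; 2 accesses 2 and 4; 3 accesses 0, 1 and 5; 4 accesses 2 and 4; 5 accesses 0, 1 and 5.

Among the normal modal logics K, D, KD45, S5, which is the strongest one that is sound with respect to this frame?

Serial (axiom D): yes — every world has a successor (e.g. 0 S 0).
Euclidean (axiom 5): yes — any two successors of a common world are S-related.
Transitive (axiom 4): yes — every two-step S-path is closed by a direct edge.
Reflexive (axiom T): no — 3 is not related to itself.
So F validates K, D, KD45; S5 would additionally require S to be reflexive. The strongest is KD45.

KD45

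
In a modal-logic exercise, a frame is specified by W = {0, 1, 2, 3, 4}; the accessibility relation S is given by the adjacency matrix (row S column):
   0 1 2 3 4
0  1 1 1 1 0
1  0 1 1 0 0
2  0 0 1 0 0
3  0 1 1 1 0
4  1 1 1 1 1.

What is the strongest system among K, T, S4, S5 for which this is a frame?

S4

Reflexive (axiom T): yes — every world is S-related to itself.
Transitive (axiom 4): yes — every two-step S-path is closed by a direct edge.
Euclidean (axiom 5): no — 0 S 1 and 0 S 3, but not 1 S 3.
So F validates K, T, S4; S5 would additionally require S to be Euclidean. The strongest is S4.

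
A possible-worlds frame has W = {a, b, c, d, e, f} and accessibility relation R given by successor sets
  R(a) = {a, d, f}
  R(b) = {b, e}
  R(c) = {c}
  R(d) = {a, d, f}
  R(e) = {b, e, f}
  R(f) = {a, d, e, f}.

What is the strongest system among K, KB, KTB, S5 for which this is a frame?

KTB

Symmetric (axiom B): yes — every pair in R has its reverse in R.
Reflexive (axiom T): yes — every world is R-related to itself.
Euclidean (axiom 5): no — e R b and e R f, but not b R f.
So F validates K, KB, KTB; S5 would additionally require R to be Euclidean. The strongest is KTB.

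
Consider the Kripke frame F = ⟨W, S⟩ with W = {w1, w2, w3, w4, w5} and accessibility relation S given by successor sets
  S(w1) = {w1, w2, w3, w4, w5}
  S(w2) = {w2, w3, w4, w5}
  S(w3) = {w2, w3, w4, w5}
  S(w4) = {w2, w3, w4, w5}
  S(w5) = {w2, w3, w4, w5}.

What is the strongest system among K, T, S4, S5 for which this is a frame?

Reflexive (axiom T): yes — every world is S-related to itself.
Transitive (axiom 4): yes — every two-step S-path is closed by a direct edge.
Euclidean (axiom 5): no — w1 S w2 and w1 S w1, but not w2 S w1.
So F validates K, T, S4; S5 would additionally require S to be Euclidean. The strongest is S4.

S4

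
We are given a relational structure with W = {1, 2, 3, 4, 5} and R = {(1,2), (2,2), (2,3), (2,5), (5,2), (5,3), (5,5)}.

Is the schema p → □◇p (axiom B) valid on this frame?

No

The schema B characterises exactly the symmetric frames.
Symmetric: no — 1 R 2 but not 2 R 1.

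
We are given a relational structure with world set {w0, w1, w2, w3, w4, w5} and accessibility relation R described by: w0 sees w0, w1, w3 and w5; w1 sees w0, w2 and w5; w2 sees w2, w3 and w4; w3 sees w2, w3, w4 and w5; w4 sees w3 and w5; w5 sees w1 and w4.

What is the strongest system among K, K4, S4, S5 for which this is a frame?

K

Transitive (axiom 4): no — w0 R w1 and w1 R w2, but not w0 R w2.
Reflexive (axiom T): no — w1 is not related to itself.
Euclidean (axiom 5): no — w0 R w1 and w0 R w3, but not w1 R w3.
So F validates K; K4 would additionally require R to be transitive. The strongest is K.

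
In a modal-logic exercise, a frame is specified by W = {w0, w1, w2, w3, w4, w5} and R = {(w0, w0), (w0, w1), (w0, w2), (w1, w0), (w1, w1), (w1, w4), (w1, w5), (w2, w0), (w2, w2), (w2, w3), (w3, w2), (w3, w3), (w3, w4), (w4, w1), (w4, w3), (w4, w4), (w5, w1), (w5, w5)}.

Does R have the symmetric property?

Yes

Symmetric: yes — every pair in R has its reverse in R.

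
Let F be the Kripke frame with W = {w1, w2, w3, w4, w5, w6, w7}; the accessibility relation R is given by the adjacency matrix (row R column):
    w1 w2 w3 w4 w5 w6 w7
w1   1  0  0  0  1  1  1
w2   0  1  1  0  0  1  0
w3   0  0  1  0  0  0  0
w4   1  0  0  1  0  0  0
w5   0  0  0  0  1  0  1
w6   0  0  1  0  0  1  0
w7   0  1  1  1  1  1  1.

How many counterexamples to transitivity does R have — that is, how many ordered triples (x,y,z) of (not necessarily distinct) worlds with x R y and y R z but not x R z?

12

Enumerating: (w1,w6,w3), (w1,w7,w2), (w1,w7,w3), (w1,w7,w4), (w4,w1,w5), (w4,w1,w6), (w4,w1,w7), (w5,w7,w2), (w5,w7,w3), (w5,w7,w4), (w5,w7,w6), (w7,w4,w1).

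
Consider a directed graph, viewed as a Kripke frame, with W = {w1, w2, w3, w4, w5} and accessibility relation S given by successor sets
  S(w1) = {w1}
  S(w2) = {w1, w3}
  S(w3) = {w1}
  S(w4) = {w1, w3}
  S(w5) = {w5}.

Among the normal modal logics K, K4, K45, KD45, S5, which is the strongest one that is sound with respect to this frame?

Transitive (axiom 4): yes — every two-step S-path is closed by a direct edge.
Euclidean (axiom 5): no — w2 S w1 and w2 S w3, but not w1 S w3.
Serial (axiom D): yes — every world has a successor (e.g. w1 S w1).
Reflexive (axiom T): no — w2 is not related to itself.
So F validates K, K4; K45 would additionally require S to be Euclidean. The strongest is K4.

K4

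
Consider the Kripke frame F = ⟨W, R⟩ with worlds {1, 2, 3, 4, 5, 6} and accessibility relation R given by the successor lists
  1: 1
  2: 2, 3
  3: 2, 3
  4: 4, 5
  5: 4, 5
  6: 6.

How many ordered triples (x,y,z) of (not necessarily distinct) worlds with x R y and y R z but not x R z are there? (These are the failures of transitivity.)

R is transitive; there are no such tuples.

0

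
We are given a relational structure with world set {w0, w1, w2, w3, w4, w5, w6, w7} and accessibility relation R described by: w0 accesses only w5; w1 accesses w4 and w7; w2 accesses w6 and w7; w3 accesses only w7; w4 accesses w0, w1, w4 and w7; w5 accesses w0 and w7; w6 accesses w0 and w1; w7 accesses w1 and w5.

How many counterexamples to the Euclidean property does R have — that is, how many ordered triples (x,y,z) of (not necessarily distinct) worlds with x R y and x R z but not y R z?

Enumerating: (w0,w5,w5), (w1,w7,w4), (w1,w7,w7), (w2,w6,w6), (w2,w6,w7), (w2,w7,w6), (w2,w7,w7), (w3,w7,w7), (w4,w0,w0), (w4,w0,w1), (w4,w0,w4), (w4,w0,w7), … and 17 more.
Total: 29.

29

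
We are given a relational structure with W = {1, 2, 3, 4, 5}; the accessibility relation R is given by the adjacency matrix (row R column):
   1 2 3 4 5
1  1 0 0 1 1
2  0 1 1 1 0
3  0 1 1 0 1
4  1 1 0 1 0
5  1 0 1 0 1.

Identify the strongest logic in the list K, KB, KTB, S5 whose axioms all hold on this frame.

Symmetric (axiom B): yes — every pair in R has its reverse in R.
Reflexive (axiom T): yes — every world is R-related to itself.
Euclidean (axiom 5): no — 1 R 4 and 1 R 5, but not 4 R 5.
So F validates K, KB, KTB; S5 would additionally require R to be Euclidean. The strongest is KTB.

KTB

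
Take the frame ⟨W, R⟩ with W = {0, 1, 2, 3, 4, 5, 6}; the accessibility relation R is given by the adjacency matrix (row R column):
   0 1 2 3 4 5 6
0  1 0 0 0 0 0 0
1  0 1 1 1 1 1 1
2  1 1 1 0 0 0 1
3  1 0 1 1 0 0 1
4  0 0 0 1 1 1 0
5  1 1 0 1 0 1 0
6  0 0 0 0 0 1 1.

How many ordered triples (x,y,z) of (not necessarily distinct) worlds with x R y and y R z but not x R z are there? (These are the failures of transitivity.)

22

Enumerating: (1,2,0), (1,3,0), (1,5,0), (2,1,3), (2,1,4), (2,1,5), (2,6,5), (3,2,1), (3,6,5), (4,3,0), (4,3,2), (4,3,6), … and 10 more.
Total: 22.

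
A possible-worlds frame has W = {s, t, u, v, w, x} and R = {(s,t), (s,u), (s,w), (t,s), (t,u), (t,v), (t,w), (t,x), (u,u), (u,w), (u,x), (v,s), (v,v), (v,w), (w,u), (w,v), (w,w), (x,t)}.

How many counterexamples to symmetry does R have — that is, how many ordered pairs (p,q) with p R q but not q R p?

7

Enumerating: (s,u), (s,w), (t,u), (t,v), (t,w), (u,x), (v,s).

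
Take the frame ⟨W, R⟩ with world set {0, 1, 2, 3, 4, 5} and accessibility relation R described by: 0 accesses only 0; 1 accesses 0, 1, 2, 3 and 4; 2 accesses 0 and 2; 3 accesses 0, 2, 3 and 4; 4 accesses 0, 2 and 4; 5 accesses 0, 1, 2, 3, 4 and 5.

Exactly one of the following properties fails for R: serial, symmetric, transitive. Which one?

Serial: yes — every world has a successor (e.g. 0 R 0).
Symmetric: no — 1 R 0 but not 0 R 1.
Transitive: yes — every two-step R-path is closed by a direct edge.
Only symmetric fails.

symmetric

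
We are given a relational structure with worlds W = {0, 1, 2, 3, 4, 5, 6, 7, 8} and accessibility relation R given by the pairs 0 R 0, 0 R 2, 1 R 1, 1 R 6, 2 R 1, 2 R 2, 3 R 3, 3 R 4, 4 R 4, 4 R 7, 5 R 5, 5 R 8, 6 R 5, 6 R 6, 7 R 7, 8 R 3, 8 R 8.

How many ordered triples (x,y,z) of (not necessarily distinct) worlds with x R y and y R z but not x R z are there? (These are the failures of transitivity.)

Enumerating: (0,2,1), (1,6,5), (2,1,6), (3,4,7), (5,8,3), (6,5,8), (8,3,4).

7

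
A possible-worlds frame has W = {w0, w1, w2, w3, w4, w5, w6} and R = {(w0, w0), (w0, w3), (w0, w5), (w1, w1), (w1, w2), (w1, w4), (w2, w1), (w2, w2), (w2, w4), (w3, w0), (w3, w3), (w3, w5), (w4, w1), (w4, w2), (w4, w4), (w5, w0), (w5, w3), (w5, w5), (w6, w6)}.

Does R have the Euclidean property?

Yes

Euclidean: yes — any two successors of a common world are R-related.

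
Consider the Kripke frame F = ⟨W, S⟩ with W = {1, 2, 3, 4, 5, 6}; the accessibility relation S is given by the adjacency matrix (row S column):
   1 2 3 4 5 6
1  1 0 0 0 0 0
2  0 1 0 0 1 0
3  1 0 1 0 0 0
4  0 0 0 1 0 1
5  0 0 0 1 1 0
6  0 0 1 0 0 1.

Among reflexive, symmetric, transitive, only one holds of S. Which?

reflexive

Reflexive: yes — every world is S-related to itself.
Symmetric: no — 2 S 5 but not 5 S 2.
Transitive: no — 2 S 5 and 5 S 4, but not 2 S 4.
Only reflexive holds.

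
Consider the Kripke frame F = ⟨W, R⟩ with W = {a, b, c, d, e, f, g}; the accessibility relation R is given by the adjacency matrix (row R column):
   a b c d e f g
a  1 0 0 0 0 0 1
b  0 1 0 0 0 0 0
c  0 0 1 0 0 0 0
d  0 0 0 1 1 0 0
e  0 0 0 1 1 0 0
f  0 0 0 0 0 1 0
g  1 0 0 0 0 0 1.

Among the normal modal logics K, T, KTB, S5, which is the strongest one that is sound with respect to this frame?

Reflexive (axiom T): yes — every world is R-related to itself.
Symmetric (axiom B): yes — every pair in R has its reverse in R.
Euclidean (axiom 5): yes — any two successors of a common world are R-related.
So F validates K, T, KTB, S5. The strongest is S5.

S5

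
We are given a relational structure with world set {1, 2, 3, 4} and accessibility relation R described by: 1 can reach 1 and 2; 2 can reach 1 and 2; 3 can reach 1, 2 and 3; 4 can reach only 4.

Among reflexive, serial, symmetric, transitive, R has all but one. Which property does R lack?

symmetric

Reflexive: yes — every world is R-related to itself.
Serial: yes — every world has a successor (e.g. 1 R 1).
Symmetric: no — 3 R 1 but not 1 R 3.
Transitive: yes — every two-step R-path is closed by a direct edge.
Only symmetric fails.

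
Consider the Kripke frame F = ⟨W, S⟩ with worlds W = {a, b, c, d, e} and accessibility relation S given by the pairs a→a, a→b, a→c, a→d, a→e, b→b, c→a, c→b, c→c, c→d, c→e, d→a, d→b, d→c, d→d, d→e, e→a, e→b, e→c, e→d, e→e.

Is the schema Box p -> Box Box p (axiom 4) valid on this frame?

Yes

The schema 4 characterises exactly the transitive frames.
Transitive: yes — every two-step S-path is closed by a direct edge.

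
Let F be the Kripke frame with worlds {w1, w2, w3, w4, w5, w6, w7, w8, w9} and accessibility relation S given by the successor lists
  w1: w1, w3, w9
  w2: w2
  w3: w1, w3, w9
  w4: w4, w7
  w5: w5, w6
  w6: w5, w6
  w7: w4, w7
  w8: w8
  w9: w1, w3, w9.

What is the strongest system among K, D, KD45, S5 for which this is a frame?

Serial (axiom D): yes — every world has a successor (e.g. w1 S w1).
Euclidean (axiom 5): yes — any two successors of a common world are S-related.
Transitive (axiom 4): yes — every two-step S-path is closed by a direct edge.
Reflexive (axiom T): yes — every world is S-related to itself.
So F validates K, D, KD45, S5. The strongest is S5.

S5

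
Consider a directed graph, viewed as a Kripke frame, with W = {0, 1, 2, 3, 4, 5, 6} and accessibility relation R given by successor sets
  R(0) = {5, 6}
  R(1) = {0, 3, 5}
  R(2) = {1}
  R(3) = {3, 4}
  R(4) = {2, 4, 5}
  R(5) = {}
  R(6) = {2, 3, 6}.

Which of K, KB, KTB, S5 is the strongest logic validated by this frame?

K

Symmetric (axiom B): no — 0 R 5 but not 5 R 0.
Reflexive (axiom T): no — 0 is not related to itself.
Euclidean (axiom 5): no — 0 R 5 and 0 R 6, but not 5 R 6.
So F validates K; KB would additionally require R to be symmetric. The strongest is K.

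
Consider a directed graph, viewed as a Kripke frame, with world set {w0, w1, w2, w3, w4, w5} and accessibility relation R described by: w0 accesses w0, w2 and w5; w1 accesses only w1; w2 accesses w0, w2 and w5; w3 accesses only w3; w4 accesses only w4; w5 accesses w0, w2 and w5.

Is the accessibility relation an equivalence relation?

Reflexive: yes — every world is R-related to itself.
Symmetric: yes — every pair in R has its reverse in R.
Transitive: yes — every two-step R-path is closed by a direct edge.
So R is an equivalence relation.

Yes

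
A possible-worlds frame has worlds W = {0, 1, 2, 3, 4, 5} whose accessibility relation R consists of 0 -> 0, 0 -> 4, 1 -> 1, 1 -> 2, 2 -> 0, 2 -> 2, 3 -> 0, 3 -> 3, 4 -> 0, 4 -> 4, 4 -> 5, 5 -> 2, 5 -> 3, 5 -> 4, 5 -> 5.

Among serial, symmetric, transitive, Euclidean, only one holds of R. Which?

serial

Serial: yes — every world has a successor (e.g. 0 R 0).
Symmetric: no — 1 R 2 but not 2 R 1.
Transitive: no — 0 R 4 and 4 R 5, but not 0 R 5.
Euclidean: no — 4 R 0 and 4 R 5, but not 0 R 5.
Only serial holds.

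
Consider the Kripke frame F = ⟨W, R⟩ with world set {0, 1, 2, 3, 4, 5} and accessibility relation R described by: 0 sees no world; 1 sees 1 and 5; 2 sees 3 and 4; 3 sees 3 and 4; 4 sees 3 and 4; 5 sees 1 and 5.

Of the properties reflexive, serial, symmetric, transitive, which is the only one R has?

Reflexive: no — 0 is not related to itself.
Serial: no — 0 has no R-successor.
Symmetric: no — 2 R 3 but not 3 R 2.
Transitive: yes — every two-step R-path is closed by a direct edge.
Only transitive holds.

transitive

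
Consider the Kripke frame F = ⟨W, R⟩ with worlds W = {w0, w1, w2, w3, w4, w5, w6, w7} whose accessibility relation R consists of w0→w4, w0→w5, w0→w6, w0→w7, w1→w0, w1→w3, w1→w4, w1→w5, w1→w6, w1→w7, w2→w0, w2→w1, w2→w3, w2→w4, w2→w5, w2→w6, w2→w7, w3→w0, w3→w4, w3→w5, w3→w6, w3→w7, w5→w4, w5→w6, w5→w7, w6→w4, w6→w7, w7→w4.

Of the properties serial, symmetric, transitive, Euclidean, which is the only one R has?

transitive

Serial: no — w4 has no R-successor.
Symmetric: no — w0 R w4 but not w4 R w0.
Transitive: yes — every two-step R-path is closed by a direct edge.
Euclidean: no — w0 R w4 and w0 R w5, but not w4 R w5.
Only transitive holds.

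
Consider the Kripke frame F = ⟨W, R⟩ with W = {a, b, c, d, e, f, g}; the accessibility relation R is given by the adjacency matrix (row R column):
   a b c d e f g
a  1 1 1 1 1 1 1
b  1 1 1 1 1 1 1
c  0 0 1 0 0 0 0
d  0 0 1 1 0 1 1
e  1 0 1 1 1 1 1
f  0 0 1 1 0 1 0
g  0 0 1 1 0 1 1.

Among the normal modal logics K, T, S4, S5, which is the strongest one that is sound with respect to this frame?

Reflexive (axiom T): yes — every world is R-related to itself.
Transitive (axiom 4): no — e R a and a R b, but not e R b.
Euclidean (axiom 5): no — a R c and a R b, but not c R b.
So F validates K, T; S4 would additionally require R to be transitive. The strongest is T.

T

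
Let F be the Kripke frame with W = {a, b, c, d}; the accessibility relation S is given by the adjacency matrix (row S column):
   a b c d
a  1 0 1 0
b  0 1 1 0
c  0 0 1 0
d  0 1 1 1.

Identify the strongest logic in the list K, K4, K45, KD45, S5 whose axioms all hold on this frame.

K4

Transitive (axiom 4): yes — every two-step S-path is closed by a direct edge.
Euclidean (axiom 5): no — d S c and d S b, but not c S b.
Serial (axiom D): yes — every world has a successor (e.g. a S a).
Reflexive (axiom T): yes — every world is S-related to itself.
So F validates K, K4; K45 would additionally require S to be Euclidean. The strongest is K4.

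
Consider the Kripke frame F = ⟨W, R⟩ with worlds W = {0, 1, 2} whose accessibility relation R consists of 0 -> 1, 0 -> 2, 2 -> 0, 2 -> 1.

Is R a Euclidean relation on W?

Euclidean: no — 0 R 1 and 0 R 2, but not 1 R 2.

No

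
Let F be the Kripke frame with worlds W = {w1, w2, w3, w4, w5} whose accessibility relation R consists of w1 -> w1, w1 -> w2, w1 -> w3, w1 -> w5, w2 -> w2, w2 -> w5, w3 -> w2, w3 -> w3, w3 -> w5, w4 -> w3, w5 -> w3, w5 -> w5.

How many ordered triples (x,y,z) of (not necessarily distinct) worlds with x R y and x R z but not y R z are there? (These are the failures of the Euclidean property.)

8

Enumerating: (w1,w2,w1), (w1,w2,w3), (w1,w3,w1), (w1,w5,w1), (w1,w5,w2), (w2,w5,w2), (w3,w2,w3), (w3,w5,w2).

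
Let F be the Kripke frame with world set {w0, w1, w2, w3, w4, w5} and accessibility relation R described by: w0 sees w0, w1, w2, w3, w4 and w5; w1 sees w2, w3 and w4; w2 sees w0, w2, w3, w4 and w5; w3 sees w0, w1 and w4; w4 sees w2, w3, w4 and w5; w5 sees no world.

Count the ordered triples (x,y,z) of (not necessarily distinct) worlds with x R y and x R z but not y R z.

37

Enumerating: (w0,w1,w0), (w0,w1,w1), (w0,w1,w5), (w0,w2,w1), (w0,w3,w2), (w0,w3,w3), (w0,w3,w5), (w0,w4,w0), (w0,w4,w1), (w0,w5,w0), (w0,w5,w1), (w0,w5,w2), … and 25 more.
Total: 37.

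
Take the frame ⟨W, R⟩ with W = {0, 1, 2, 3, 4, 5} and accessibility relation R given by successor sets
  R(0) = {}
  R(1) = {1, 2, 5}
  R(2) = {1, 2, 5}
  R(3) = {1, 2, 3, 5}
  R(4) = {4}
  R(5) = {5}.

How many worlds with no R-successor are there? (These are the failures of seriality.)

Enumerating: 0.

1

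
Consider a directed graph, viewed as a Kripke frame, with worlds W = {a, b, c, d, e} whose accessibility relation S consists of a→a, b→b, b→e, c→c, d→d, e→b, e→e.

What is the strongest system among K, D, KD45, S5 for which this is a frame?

Serial (axiom D): yes — every world has a successor (e.g. a S a).
Euclidean (axiom 5): yes — any two successors of a common world are S-related.
Transitive (axiom 4): yes — every two-step S-path is closed by a direct edge.
Reflexive (axiom T): yes — every world is S-related to itself.
So F validates K, D, KD45, S5. The strongest is S5.

S5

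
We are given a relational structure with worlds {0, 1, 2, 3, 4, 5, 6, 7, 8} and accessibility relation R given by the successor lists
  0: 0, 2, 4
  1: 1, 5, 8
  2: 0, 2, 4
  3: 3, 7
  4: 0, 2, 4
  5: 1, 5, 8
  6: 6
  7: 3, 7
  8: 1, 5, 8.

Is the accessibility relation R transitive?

Transitive: yes — every two-step R-path is closed by a direct edge.

Yes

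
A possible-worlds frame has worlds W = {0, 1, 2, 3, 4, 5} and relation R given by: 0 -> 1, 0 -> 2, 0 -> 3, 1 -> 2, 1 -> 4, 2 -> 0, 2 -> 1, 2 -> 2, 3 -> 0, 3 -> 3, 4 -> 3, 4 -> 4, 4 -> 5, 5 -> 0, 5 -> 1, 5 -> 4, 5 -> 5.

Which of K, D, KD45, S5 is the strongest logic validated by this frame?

D

Serial (axiom D): yes — every world has a successor (e.g. 0 R 1).
Euclidean (axiom 5): no — 0 R 1 and 0 R 3, but not 1 R 3.
Transitive (axiom 4): no — 0 R 1 and 1 R 4, but not 0 R 4.
Reflexive (axiom T): no — 0 is not related to itself.
So F validates K, D; KD45 would additionally require R to be Euclidean and transitive. The strongest is D.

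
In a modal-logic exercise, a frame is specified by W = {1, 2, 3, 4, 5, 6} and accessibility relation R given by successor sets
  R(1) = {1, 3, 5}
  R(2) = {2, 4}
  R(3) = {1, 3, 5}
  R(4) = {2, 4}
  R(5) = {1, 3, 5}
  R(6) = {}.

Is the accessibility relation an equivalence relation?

Reflexive: no — 6 is not related to itself.
Symmetric: yes — every pair in R has its reverse in R.
Transitive: yes — every two-step R-path is closed by a direct edge.
So R is not an equivalence relation.

No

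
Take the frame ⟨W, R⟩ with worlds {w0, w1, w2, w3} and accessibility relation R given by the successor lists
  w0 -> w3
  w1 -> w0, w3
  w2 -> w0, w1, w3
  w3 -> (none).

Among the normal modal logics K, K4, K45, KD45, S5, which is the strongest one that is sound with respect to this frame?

K4

Transitive (axiom 4): yes — every two-step R-path is closed by a direct edge.
Euclidean (axiom 5): no — w1 R w3 and w1 R w0, but not w3 R w0.
Serial (axiom D): no — w3 has no R-successor.
Reflexive (axiom T): no — w0 is not related to itself.
So F validates K, K4; K45 would additionally require R to be Euclidean. The strongest is K4.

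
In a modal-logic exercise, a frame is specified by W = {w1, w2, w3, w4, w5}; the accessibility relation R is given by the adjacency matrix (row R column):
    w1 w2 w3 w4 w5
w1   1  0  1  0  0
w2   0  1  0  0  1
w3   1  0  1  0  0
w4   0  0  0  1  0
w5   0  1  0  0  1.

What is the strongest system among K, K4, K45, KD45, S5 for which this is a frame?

S5

Transitive (axiom 4): yes — every two-step R-path is closed by a direct edge.
Euclidean (axiom 5): yes — any two successors of a common world are R-related.
Serial (axiom D): yes — every world has a successor (e.g. w1 R w1).
Reflexive (axiom T): yes — every world is R-related to itself.
So F validates K, K4, K45, KD45, S5. The strongest is S5.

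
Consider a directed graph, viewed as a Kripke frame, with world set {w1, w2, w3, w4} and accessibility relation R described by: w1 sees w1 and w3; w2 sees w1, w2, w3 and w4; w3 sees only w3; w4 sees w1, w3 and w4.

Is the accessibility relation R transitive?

Yes

Transitive: yes — every two-step R-path is closed by a direct edge.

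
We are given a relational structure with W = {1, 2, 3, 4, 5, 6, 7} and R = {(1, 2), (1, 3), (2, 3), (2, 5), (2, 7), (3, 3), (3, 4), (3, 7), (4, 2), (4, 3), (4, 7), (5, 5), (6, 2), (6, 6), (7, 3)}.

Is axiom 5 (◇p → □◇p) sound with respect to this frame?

No

Axiom 5 corresponds to the accessibility relation being Euclidean.
Euclidean: no — 1 R 3 and 1 R 2, but not 3 R 2.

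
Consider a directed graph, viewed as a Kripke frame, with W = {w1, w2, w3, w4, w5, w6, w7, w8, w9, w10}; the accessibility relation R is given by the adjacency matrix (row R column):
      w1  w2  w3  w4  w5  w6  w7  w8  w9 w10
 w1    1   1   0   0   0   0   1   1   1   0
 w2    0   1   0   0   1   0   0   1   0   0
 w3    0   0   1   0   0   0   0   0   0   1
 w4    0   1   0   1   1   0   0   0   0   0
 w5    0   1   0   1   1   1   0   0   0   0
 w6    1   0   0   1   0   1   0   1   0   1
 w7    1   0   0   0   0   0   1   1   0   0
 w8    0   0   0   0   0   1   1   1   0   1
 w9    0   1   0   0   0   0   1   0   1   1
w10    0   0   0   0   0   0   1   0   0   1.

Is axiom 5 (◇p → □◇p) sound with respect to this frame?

No

Axiom 5 corresponds to the accessibility relation being Euclidean.
Euclidean: no — w1 R w2 and w1 R w7, but not w2 R w7.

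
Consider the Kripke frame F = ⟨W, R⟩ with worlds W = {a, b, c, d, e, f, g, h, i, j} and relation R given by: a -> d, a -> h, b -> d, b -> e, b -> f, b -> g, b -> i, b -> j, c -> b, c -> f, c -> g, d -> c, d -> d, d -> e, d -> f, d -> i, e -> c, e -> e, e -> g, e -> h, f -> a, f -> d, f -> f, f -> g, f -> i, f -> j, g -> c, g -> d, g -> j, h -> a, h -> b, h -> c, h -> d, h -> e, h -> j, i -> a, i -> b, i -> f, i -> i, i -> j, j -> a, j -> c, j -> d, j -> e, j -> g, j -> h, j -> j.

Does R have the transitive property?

No

Transitive: no — a R d and d R c, but not a R c.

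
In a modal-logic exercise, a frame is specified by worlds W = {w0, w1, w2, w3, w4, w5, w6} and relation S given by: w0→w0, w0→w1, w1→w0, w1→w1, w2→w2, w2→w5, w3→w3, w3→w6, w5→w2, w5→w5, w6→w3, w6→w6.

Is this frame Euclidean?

Euclidean: yes — any two successors of a common world are S-related.

Yes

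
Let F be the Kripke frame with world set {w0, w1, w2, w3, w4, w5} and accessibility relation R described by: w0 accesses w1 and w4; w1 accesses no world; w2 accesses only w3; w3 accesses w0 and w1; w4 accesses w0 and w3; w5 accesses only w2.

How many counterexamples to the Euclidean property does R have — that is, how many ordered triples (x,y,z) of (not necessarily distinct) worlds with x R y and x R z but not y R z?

12

Enumerating: (w0,w1,w1), (w0,w1,w4), (w0,w4,w1), (w0,w4,w4), (w2,w3,w3), (w3,w0,w0), (w3,w1,w0), (w3,w1,w1), (w4,w0,w0), (w4,w0,w3), (w4,w3,w3), (w5,w2,w2).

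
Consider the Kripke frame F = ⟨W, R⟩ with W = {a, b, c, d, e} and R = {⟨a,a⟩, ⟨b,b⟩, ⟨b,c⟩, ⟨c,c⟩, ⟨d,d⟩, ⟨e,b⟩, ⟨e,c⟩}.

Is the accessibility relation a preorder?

No

Reflexive: no — e is not related to itself.
Transitive: yes — every two-step R-path is closed by a direct edge.
So R is not a preorder.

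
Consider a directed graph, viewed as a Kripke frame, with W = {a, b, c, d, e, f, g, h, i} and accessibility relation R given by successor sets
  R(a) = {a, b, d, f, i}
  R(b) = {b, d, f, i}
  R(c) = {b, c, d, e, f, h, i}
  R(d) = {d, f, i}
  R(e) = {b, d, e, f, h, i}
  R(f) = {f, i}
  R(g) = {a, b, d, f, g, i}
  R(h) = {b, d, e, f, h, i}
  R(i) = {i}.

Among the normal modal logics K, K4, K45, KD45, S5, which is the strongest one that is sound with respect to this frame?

K4

Transitive (axiom 4): yes — every two-step R-path is closed by a direct edge.
Euclidean (axiom 5): no — a R d and a R b, but not d R b.
Serial (axiom D): yes — every world has a successor (e.g. a R a).
Reflexive (axiom T): yes — every world is R-related to itself.
So F validates K, K4; K45 would additionally require R to be Euclidean. The strongest is K4.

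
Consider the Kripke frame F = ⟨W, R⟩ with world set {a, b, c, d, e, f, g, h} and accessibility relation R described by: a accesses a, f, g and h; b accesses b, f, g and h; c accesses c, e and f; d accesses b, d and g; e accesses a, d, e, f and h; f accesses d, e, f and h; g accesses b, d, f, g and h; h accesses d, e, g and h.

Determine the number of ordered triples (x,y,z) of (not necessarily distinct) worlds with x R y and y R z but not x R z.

Enumerating: (a,f,d), (a,f,e), (a,g,b), (a,g,d), (a,h,d), (a,h,e), (b,f,d), (b,f,e), (b,g,d), (b,h,d), (b,h,e), (c,e,a), … and 23 more.
Total: 35.

35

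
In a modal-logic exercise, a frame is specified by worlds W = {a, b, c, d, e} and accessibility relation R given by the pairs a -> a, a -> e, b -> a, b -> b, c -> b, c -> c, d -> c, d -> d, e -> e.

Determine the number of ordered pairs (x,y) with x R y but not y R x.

Enumerating: (a,e), (b,a), (c,b), (d,c).

4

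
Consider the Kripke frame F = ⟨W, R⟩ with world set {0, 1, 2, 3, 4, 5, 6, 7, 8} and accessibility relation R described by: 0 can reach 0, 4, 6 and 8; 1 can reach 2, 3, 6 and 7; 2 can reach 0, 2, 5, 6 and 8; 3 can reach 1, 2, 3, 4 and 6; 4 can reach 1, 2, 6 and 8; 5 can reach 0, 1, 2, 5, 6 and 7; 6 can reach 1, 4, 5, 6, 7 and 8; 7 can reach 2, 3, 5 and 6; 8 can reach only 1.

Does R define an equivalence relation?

Reflexive: no — 1 is not related to itself.
Symmetric: no — 0 R 4 but not 4 R 0.
Transitive: no — 0 R 4 and 4 R 1, but not 0 R 1.
So R is not an equivalence relation.

No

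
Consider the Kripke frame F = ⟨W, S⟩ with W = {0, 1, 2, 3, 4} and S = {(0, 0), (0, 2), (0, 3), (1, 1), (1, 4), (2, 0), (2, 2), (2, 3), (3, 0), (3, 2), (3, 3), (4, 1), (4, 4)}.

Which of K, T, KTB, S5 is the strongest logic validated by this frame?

S5

Reflexive (axiom T): yes — every world is S-related to itself.
Symmetric (axiom B): yes — every pair in S has its reverse in S.
Euclidean (axiom 5): yes — any two successors of a common world are S-related.
So F validates K, T, KTB, S5. The strongest is S5.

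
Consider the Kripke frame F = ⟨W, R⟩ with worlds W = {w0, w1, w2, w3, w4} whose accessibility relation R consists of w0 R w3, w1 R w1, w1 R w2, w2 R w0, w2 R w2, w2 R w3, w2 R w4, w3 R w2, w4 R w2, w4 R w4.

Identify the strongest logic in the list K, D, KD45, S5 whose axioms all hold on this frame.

D

Serial (axiom D): yes — every world has a successor (e.g. w0 R w3).
Euclidean (axiom 5): no — w2 R w0 and w2 R w4, but not w0 R w4.
Transitive (axiom 4): no — w0 R w3 and w3 R w2, but not w0 R w2.
Reflexive (axiom T): no — w0 is not related to itself.
So F validates K, D; KD45 would additionally require R to be Euclidean and transitive. The strongest is D.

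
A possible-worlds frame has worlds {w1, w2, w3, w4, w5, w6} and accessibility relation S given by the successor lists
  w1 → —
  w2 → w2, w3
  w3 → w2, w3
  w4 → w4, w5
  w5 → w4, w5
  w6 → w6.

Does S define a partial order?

No

Reflexive: no — w1 is not related to itself.
Transitive: yes — every two-step S-path is closed by a direct edge.
Antisymmetric: no — w2 S w3 and w3 S w2 with w2 ≠ w3.
So S is not a partial order.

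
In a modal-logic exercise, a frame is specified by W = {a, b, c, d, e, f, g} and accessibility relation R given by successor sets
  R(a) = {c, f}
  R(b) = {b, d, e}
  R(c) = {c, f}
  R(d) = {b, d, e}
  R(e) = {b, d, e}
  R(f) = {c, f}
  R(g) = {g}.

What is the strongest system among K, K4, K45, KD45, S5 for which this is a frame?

Transitive (axiom 4): yes — every two-step R-path is closed by a direct edge.
Euclidean (axiom 5): yes — any two successors of a common world are R-related.
Serial (axiom D): yes — every world has a successor (e.g. a R c).
Reflexive (axiom T): no — a is not related to itself.
So F validates K, K4, K45, KD45; S5 would additionally require R to be reflexive. The strongest is KD45.

KD45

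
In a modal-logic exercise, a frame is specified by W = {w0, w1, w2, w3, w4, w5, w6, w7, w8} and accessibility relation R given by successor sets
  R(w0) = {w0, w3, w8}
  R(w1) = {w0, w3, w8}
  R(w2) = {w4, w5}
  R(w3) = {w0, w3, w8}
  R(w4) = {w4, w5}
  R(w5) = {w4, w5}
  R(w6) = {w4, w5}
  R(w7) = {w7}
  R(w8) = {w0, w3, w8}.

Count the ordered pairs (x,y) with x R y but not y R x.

Enumerating: (w1,w0), (w1,w3), (w1,w8), (w2,w4), (w2,w5), (w6,w4), (w6,w5).

7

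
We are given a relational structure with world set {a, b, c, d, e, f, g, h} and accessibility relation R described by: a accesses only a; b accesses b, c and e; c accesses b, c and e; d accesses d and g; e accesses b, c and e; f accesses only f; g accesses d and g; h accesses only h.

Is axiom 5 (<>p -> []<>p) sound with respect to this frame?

Yes

By correspondence theory, 5 is valid on a frame iff R is Euclidean.
Euclidean: yes — any two successors of a common world are R-related.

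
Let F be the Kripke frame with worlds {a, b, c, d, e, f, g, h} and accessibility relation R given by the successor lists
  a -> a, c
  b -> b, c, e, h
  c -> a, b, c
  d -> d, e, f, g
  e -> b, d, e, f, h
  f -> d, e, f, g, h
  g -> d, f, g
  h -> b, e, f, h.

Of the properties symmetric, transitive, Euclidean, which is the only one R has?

symmetric

Symmetric: yes — every pair in R has its reverse in R.
Transitive: no — a R c and c R b, but not a R b.
Euclidean: no — b R c and b R e, but not c R e.
Only symmetric holds.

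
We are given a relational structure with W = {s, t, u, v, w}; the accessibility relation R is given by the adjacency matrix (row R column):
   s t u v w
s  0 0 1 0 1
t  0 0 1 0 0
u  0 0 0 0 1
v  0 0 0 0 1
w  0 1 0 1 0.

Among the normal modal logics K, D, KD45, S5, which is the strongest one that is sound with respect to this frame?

D

Serial (axiom D): yes — every world has a successor (e.g. s R u).
Euclidean (axiom 5): no — s R w and s R u, but not w R u.
Transitive (axiom 4): no — s R w and w R t, but not s R t.
Reflexive (axiom T): no — s is not related to itself.
So F validates K, D; KD45 would additionally require R to be Euclidean and transitive. The strongest is D.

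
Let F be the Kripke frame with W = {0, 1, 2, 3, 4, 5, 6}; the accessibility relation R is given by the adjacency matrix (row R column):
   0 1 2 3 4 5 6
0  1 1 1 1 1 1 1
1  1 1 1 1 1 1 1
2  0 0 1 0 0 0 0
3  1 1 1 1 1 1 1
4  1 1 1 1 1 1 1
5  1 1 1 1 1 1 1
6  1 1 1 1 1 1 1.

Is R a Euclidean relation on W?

Euclidean: no — 0 R 2 and 0 R 1, but not 2 R 1.

No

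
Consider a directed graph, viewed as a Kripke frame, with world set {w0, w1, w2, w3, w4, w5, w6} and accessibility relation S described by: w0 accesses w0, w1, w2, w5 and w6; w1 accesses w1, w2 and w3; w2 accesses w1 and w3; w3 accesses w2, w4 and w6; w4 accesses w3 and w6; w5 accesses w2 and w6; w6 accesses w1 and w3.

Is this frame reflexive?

Reflexive: no — w2 is not related to itself.

No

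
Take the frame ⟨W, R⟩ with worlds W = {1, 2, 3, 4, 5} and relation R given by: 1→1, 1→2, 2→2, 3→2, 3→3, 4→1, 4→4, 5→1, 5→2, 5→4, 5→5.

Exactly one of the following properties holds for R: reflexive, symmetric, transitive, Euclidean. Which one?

Reflexive: yes — every world is R-related to itself.
Symmetric: no — 1 R 2 but not 2 R 1.
Transitive: no — 4 R 1 and 1 R 2, but not 4 R 2.
Euclidean: no — 5 R 1 and 5 R 4, but not 1 R 4.
Only reflexive holds.

reflexive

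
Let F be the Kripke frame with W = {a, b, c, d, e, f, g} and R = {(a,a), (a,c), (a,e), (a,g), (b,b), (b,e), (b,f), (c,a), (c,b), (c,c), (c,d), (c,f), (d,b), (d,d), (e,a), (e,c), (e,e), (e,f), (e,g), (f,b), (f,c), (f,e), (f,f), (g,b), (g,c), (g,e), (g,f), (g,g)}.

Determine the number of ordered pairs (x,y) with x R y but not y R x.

9

Enumerating: (a,g), (b,e), (c,b), (c,d), (d,b), (e,c), (g,b), (g,c), (g,f).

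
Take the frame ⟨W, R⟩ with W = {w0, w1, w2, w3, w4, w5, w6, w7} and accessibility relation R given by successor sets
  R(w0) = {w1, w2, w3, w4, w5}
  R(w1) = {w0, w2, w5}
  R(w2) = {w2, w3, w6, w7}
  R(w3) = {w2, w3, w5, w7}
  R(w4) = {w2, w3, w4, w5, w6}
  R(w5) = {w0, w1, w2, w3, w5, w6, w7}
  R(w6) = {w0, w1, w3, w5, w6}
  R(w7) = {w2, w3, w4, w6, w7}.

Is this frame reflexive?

No

Reflexive: no — w0 is not related to itself.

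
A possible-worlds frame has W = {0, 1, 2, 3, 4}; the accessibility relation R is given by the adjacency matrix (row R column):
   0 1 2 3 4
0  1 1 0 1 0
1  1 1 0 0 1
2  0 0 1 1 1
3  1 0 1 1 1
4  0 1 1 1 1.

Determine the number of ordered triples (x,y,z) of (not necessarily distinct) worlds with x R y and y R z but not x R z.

Enumerating: (0,1,4), (0,3,2), (0,3,4), (1,0,3), (1,4,2), (1,4,3), (2,3,0), (2,4,1), (3,0,1), (3,4,1), (4,1,0), (4,3,0).

12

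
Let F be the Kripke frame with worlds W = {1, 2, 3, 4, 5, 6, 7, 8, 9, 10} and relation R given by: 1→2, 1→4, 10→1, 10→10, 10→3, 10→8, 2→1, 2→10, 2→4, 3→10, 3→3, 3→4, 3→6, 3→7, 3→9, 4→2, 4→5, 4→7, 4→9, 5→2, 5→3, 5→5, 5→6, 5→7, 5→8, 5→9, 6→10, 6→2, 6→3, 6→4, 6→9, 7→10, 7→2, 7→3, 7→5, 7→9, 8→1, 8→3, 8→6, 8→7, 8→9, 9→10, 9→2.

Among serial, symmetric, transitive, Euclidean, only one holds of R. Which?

Serial: yes — every world has a successor (e.g. 1 R 2).
Symmetric: no — 1 R 4 but not 4 R 1.
Transitive: no — 1 R 2 and 2 R 10, but not 1 R 10.
Euclidean: no — 10 R 1 and 10 R 3, but not 1 R 3.
Only serial holds.

serial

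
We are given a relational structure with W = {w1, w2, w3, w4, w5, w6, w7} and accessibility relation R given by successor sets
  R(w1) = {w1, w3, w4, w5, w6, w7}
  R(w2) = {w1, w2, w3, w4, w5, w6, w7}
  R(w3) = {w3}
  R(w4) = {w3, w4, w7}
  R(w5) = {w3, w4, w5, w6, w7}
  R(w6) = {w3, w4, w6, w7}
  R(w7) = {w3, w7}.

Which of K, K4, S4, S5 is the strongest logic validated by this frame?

Transitive (axiom 4): yes — every two-step R-path is closed by a direct edge.
Reflexive (axiom T): yes — every world is R-related to itself.
Euclidean (axiom 5): no — w1 R w3 and w1 R w4, but not w3 R w4.
So F validates K, K4, S4; S5 would additionally require R to be Euclidean. The strongest is S4.

S4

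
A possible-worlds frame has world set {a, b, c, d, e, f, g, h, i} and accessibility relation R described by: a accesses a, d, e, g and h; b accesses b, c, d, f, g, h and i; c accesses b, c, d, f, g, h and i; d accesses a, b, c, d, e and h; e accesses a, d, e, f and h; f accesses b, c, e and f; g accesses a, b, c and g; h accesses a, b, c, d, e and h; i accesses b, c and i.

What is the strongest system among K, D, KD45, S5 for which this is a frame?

D

Serial (axiom D): yes — every world has a successor (e.g. a R a).
Euclidean (axiom 5): no — a R d and a R g, but not d R g.
Transitive (axiom 4): no — a R d and d R b, but not a R b.
Reflexive (axiom T): yes — every world is R-related to itself.
So F validates K, D; KD45 would additionally require R to be Euclidean and transitive. The strongest is D.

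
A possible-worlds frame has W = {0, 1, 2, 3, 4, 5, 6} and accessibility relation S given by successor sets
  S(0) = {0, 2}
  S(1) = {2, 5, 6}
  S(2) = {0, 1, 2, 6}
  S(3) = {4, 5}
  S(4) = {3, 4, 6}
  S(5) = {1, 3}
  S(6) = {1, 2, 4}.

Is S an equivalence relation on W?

No

Reflexive: no — 1 is not related to itself.
Symmetric: yes — every pair in S has its reverse in S.
Transitive: no — 0 S 2 and 2 S 1, but not 0 S 1.
So S is not an equivalence relation.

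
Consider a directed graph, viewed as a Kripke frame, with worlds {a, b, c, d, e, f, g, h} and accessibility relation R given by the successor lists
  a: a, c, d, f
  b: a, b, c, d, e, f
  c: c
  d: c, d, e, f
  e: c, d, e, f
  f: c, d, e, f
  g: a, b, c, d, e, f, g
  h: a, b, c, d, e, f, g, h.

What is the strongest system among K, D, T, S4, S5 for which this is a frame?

T

Serial (axiom D): yes — every world has a successor (e.g. a R a).
Reflexive (axiom T): yes — every world is R-related to itself.
Transitive (axiom 4): no — a R d and d R e, but not a R e.
Euclidean (axiom 5): no — a R c and a R d, but not c R d.
So F validates K, D, T; S4 would additionally require R to be transitive. The strongest is T.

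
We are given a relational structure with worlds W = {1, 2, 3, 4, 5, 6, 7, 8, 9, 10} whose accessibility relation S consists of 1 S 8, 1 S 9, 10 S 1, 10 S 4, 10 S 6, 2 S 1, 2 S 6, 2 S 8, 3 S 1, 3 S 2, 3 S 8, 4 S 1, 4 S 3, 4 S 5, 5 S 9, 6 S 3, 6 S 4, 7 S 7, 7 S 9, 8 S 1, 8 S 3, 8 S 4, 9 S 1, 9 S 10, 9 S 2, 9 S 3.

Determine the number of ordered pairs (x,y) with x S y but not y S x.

Enumerating: (10,1), (10,4), (10,6), (2,1), (2,6), (2,8), (3,1), (3,2), (4,1), (4,3), (4,5), (5,9), … and 7 more.
Total: 19.

19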